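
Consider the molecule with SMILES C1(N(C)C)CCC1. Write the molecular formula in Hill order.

Atom tally by fragment:
  cyclobutane ring core → C:4 H:8
  (− 1 ring H displaced by substituents)
  + N(CH3)2 → N:1 C:2 H:6
Element totals:
  C: 6
  H: 13
  N: 1

C6H13N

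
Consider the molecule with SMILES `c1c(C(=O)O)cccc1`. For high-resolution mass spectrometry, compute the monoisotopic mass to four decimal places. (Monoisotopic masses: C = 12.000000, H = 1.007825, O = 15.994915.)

Atom tally by fragment:
  benzene ring core → C:6 H:6
  (− 1 ring H displaced by substituents)
  + COOH → C:1 H:1 O:2
Element totals:
  C: 7
  H: 6
  O: 2
Molecular formula: C7H6O2.
  M = 7(12.0) + 6(1.007825) + 2(15.994915)
    = 84.000000 + 6.046950 + 31.989830 = 122.036780

122.0368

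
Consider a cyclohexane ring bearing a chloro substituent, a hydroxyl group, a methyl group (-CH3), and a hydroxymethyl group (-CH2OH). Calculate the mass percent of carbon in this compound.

Atom tally by fragment:
  cyclohexane ring core → C:6 H:12
  (− 4 ring H displaced by substituents)
  + Cl → Cl:1
  + OH → O:1 H:1
  + CH3 → C:1 H:3
  + CH2OH → C:1 H:3 O:1
Element totals:
  C: 8
  H: 15
  Cl: 1
  O: 2
Molecular formula: C8H15ClO2.
Molar mass = 178.656 g/mol.
Mass from C: 8 × 12.011 = 96.088 g/mol.
%C = 96.088 / 178.656 × 100 = 53.78%.

53.78%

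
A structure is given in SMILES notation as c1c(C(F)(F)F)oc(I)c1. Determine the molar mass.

Atom tally by fragment:
  furan ring core → C:4 H:4 O:1
  (− 2 ring H displaced by substituents)
  + CF3 → C:1 F:3
  + I → I:1
Element totals:
  C: 5
  H: 2
  F: 3
  I: 1
  O: 1
Molecular formula: C5H2F3IO.
  M = 5(12.011) + 2(1.008) + 3(18.998) + 126.904 + 15.999
    = 60.055 + 2.016 + 56.994 + 126.904 + 15.999 = 261.968

261.97 g/mol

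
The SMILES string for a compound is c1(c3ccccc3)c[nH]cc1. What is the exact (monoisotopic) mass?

Atom tally by fragment:
  pyrrole ring core → C:4 H:5 N:1
  (− 1 ring H displaced by substituents)
  + C6H5 → C:6 H:5
Element totals:
  C: 10
  H: 9
  N: 1
Molecular formula: C10H9N.
  M = 10(12.0) + 9(1.007825) + 14.003074
    = 120.000000 + 9.070425 + 14.003074 = 143.073499

143.0735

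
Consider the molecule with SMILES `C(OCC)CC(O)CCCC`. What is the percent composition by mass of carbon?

Atom tally by fragment:
  C2H5OCH2 → C:3 H:7 O:1
  CH2 → C:1 H:2
  CH(OH) → C:1 H:2 O:1
  CH2 → C:1 H:2
  CH2 → C:1 H:2
  CH2 → C:1 H:2
  CH3 → C:1 H:3
Element totals:
  C: 9
  H: 20
  O: 2
Molecular formula: C9H20O2.
Molar mass = 160.257 g/mol.
Mass from C: 9 × 12.011 = 108.099 g/mol.
%C = 108.099 / 160.257 × 100 = 67.45%.

67.45%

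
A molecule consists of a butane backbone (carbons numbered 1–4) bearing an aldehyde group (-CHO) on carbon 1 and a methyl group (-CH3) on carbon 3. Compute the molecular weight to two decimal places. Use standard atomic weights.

100.16 g/mol

Atom tally by fragment:
  OHCCH2 → C:2 H:3 O:1
  CH2 → C:1 H:2
  CH(CH3) → C:2 H:4
  CH3 → C:1 H:3
Element totals:
  C: 6
  H: 12
  O: 1
Molecular formula: C6H12O.
  M = 6(12.011) + 12(1.008) + 15.999
    = 72.066 + 12.096 + 15.999 = 100.161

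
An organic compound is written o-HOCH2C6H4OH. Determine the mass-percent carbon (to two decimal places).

Element totals:
  C: 7
  H: 8
  O: 2
Molecular formula: C7H8O2.
Molar mass = 124.139 g/mol.
Mass from C: 7 × 12.011 = 84.077 g/mol.
%C = 84.077 / 124.139 × 100 = 67.73%.

67.73%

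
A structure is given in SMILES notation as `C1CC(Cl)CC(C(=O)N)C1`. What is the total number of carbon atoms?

7

Atom tally by fragment:
  cyclohexane ring core → C:6 H:12
  (− 2 ring H displaced by substituents)
  + Cl → Cl:1
  + CONH2 → C:1 H:2 O:1 N:1
Element totals:
  C: 7
  H: 12
  Cl: 1
  N: 1
  O: 1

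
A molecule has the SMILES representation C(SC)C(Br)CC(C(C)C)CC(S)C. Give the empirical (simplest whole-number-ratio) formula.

Atom tally by fragment:
  CH3SCH2 → C:2 H:5 S:1
  CH(Br) → C:1 H:1 Br:1
  CH2 → C:1 H:2
  CH(CH(CH3)2) → C:4 H:8
  CH2 → C:1 H:2
  CH(SH) → C:1 H:2 S:1
  CH3 → C:1 H:3
Element totals:
  C: 11
  H: 23
  Br: 1
  S: 2
Molecular formula: C11H23BrS2.
gcd of subscripts (1, 11, 23, 2) = 1, so the empirical formula equals the molecular formula.

C11H23BrS2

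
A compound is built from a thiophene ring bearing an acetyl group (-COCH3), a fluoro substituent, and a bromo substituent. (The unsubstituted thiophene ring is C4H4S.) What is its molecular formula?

C6H4BrFOS

Atom tally by fragment:
  thiophene ring core → C:4 H:4 S:1
  (− 3 ring H displaced by substituents)
  + COCH3 → C:2 H:3 O:1
  + F → F:1
  + Br → Br:1
Element totals:
  C: 6
  H: 4
  Br: 1
  F: 1
  O: 1
  S: 1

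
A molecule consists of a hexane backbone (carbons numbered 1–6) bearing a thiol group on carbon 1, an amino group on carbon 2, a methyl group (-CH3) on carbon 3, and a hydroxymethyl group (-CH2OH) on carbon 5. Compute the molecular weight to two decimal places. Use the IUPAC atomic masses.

177.31 g/mol

Atom tally by fragment:
  HSCH2 → C:1 H:3 S:1
  CH(NH2) → C:1 H:3 N:1
  CH(CH3) → C:2 H:4
  CH2 → C:1 H:2
  CH(CH2OH) → C:2 H:4 O:1
  CH3 → C:1 H:3
Element totals:
  C: 8
  H: 19
  N: 1
  O: 1
  S: 1
Molecular formula: C8H19NOS.
  M = 8(12.011) + 19(1.008) + 14.007 + 15.999 + 32.06
    = 96.088 + 19.152 + 14.007 + 15.999 + 32.060 = 177.306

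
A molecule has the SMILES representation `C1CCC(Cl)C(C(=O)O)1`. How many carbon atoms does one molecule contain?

6

Atom tally by fragment:
  cyclopentane ring core → C:5 H:10
  (− 2 ring H displaced by substituents)
  + Cl → Cl:1
  + COOH → C:1 H:1 O:2
Element totals:
  C: 6
  H: 9
  Cl: 1
  O: 2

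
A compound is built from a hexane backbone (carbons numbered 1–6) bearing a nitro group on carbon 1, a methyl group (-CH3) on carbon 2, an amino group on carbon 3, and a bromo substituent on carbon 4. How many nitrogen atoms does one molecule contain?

Atom tally by fragment:
  O2NCH2 → C:1 H:2 N:1 O:2
  CH(CH3) → C:2 H:4
  CH(NH2) → C:1 H:3 N:1
  CH(Br) → C:1 H:1 Br:1
  CH2 → C:1 H:2
  CH3 → C:1 H:3
Element totals:
  C: 7
  H: 15
  Br: 1
  N: 2
  O: 2

2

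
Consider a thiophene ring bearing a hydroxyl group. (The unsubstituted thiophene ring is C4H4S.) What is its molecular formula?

Atom tally by fragment:
  thiophene ring core → C:4 H:4 S:1
  (− 1 ring H displaced by substituents)
  + OH → O:1 H:1
Element totals:
  C: 4
  H: 4
  O: 1
  S: 1

C4H4OS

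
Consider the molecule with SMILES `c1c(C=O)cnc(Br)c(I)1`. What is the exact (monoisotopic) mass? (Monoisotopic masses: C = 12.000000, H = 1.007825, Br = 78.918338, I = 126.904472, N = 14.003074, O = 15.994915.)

Atom tally by fragment:
  pyridine ring core → C:5 H:5 N:1
  (− 3 ring H displaced by substituents)
  + CHO → C:1 H:1 O:1
  + Br → Br:1
  + I → I:1
Element totals:
  C: 6
  H: 3
  Br: 1
  I: 1
  N: 1
  O: 1
Molecular formula: C6H3BrINO.
  M = 6(12.0) + 3(1.007825) + 78.918338 + 126.904472 + 14.003074 + 15.994915
    = 72.000000 + 3.023475 + 78.918338 + 126.904472 + 14.003074 + 15.994915 = 310.844274

310.8443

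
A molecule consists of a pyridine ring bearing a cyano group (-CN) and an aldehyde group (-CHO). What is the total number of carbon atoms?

7

Atom tally by fragment:
  pyridine ring core → C:5 H:5 N:1
  (− 2 ring H displaced by substituents)
  + CN → C:1 N:1
  + CHO → C:1 H:1 O:1
Element totals:
  C: 7
  H: 4
  N: 2
  O: 1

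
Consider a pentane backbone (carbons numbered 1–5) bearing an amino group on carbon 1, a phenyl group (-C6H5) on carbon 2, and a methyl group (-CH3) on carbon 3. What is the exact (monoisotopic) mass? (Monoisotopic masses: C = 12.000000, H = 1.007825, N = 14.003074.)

177.1517

Atom tally by fragment:
  H2NCH2 → C:1 H:4 N:1
  CH(C6H5) → C:7 H:6
  CH(CH3) → C:2 H:4
  CH2 → C:1 H:2
  CH3 → C:1 H:3
Element totals:
  C: 12
  H: 19
  N: 1
Molecular formula: C12H19N.
  M = 12(12.0) + 19(1.007825) + 14.003074
    = 144.000000 + 19.148675 + 14.003074 = 177.151749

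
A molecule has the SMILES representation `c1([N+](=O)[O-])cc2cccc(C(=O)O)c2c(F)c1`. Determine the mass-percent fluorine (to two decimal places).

Atom tally by fragment:
  naphthalene ring system core → C:10 H:8
  (− 3 ring H displaced by substituents)
  + NO2 → N:1 O:2
  + COOH → C:1 H:1 O:2
  + F → F:1
Element totals:
  C: 11
  H: 6
  F: 1
  N: 1
  O: 4
Molecular formula: C11H6FNO4.
Molar mass = 235.170 g/mol.
Mass from F: 1 × 18.998 = 18.998 g/mol.
%F = 18.998 / 235.170 × 100 = 8.08%.

8.08%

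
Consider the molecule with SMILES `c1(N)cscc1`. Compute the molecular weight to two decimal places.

99.15 g/mol

Atom tally by fragment:
  thiophene ring core → C:4 H:4 S:1
  (− 1 ring H displaced by substituents)
  + NH2 → N:1 H:2
Element totals:
  C: 4
  H: 5
  N: 1
  S: 1
Molecular formula: C4H5NS.
  M = 4(12.011) + 5(1.008) + 14.007 + 32.06
    = 48.044 + 5.040 + 14.007 + 32.060 = 99.151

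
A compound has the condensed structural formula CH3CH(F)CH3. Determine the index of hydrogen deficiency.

0

Atom tally by fragment:
  CH3 → C:1 H:3
  CH(F) → C:1 H:1 F:1
  CH3 → C:1 H:3
Element totals:
  C: 3
  H: 7
  F: 1
Molecular formula: C3H7F.
DoU = (2C + 2 + N − H − X) / 2 = (2·3 + 2 + 0 − 7 − 1) / 2 = 0.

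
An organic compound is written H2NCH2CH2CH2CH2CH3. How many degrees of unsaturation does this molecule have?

0

Atom tally by fragment:
  H2NCH2 → C:1 H:4 N:1
  CH2 → C:1 H:2
  CH2 → C:1 H:2
  CH2 → C:1 H:2
  CH3 → C:1 H:3
Element totals:
  C: 5
  H: 13
  N: 1
Molecular formula: C5H13N.
DoU = (2C + 2 + N − H − X) / 2 = (2·5 + 2 + 1 − 13 − 0) / 2 = 0.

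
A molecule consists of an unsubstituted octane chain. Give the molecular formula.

Atom tally by fragment:
  CH3 → C:1 H:3
  CH2 → C:1 H:2
  CH2 → C:1 H:2
  CH2 → C:1 H:2
  CH2 → C:1 H:2
  CH2 → C:1 H:2
  CH2 → C:1 H:2
  CH3 → C:1 H:3
Element totals:
  C: 8
  H: 18

C8H18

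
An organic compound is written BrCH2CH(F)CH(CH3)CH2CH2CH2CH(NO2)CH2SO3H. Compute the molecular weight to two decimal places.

350.20 g/mol

Atom tally by fragment:
  BrCH2 → C:1 H:2 Br:1
  CH(F) → C:1 H:1 F:1
  CH(CH3) → C:2 H:4
  CH2 → C:1 H:2
  CH2 → C:1 H:2
  CH2 → C:1 H:2
  CH(NO2) → C:1 H:1 N:1 O:2
  CH2SO3H → C:1 H:3 S:1 O:3
Element totals:
  C: 9
  H: 17
  Br: 1
  F: 1
  N: 1
  O: 5
  S: 1
Molecular formula: C9H17BrFNO5S.
  M = 9(12.011) + 17(1.008) + 79.904 + 18.998 + 14.007 + 5(15.999) + 32.06
    = 108.099 + 17.136 + 79.904 + 18.998 + 14.007 + 79.995 + 32.060 = 350.199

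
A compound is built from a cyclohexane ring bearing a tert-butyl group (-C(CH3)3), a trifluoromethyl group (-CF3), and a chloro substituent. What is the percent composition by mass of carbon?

54.44%

Atom tally by fragment:
  cyclohexane ring core → C:6 H:12
  (− 3 ring H displaced by substituents)
  + C(CH3)3 → C:4 H:9
  + CF3 → C:1 F:3
  + Cl → Cl:1
Element totals:
  C: 11
  H: 18
  Cl: 1
  F: 3
Molecular formula: C11H18ClF3.
Molar mass = 242.709 g/mol.
Mass from C: 11 × 12.011 = 132.121 g/mol.
%C = 132.121 / 242.709 × 100 = 54.44%.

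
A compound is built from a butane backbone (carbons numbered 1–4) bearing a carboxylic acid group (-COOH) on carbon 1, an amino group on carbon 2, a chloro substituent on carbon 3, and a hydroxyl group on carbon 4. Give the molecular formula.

C5H10ClNO3

Atom tally by fragment:
  HOOCCH2 → C:2 H:3 O:2
  CH(NH2) → C:1 H:3 N:1
  CH(Cl) → C:1 H:1 Cl:1
  CH2OH → C:1 H:3 O:1
Element totals:
  C: 5
  H: 10
  Cl: 1
  N: 1
  O: 3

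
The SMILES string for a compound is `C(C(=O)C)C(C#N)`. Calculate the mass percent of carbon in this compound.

61.84%

Atom tally by fragment:
  CH3COCH2 → C:3 H:5 O:1
  CH2CN → C:2 H:2 N:1
Element totals:
  C: 5
  H: 7
  N: 1
  O: 1
Molecular formula: C5H7NO.
Molar mass = 97.117 g/mol.
Mass from C: 5 × 12.011 = 60.055 g/mol.
%C = 60.055 / 97.117 × 100 = 61.84%.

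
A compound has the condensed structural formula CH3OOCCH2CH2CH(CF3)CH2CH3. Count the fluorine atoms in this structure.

3

Element totals:
  C: 8
  H: 13
  F: 3
  O: 2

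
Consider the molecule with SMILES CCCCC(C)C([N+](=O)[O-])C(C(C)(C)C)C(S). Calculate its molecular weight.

261.42 g/mol

Atom tally by fragment:
  CH3 → C:1 H:3
  CH2 → C:1 H:2
  CH2 → C:1 H:2
  CH2 → C:1 H:2
  CH(CH3) → C:2 H:4
  CH(NO2) → C:1 H:1 N:1 O:2
  CH(C(CH3)3) → C:5 H:10
  CH2SH → C:1 H:3 S:1
Element totals:
  C: 13
  H: 27
  N: 1
  O: 2
  S: 1
Molecular formula: C13H27NO2S.
  M = 13(12.011) + 27(1.008) + 14.007 + 2(15.999) + 32.06
    = 156.143 + 27.216 + 14.007 + 31.998 + 32.060 = 261.424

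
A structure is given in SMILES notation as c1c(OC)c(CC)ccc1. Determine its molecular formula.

Atom tally by fragment:
  benzene ring core → C:6 H:6
  (− 2 ring H displaced by substituents)
  + OCH3 → C:1 H:3 O:1
  + C2H5 → C:2 H:5
Element totals:
  C: 9
  H: 12
  O: 1

C9H12O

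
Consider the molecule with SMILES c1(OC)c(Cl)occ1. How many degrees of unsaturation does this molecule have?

Atom tally by fragment:
  furan ring core → C:4 H:4 O:1
  (− 2 ring H displaced by substituents)
  + OCH3 → C:1 H:3 O:1
  + Cl → Cl:1
Element totals:
  C: 5
  H: 5
  Cl: 1
  O: 2
Molecular formula: C5H5ClO2.
DoU = (2C + 2 + N − H − X) / 2 = (2·5 + 2 + 0 − 5 − 1) / 2 = 3.

3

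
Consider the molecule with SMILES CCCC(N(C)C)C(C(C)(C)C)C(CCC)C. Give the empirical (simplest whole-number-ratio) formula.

Atom tally by fragment:
  CH3 → C:1 H:3
  CH2 → C:1 H:2
  CH2 → C:1 H:2
  CH(N(CH3)2) → C:3 H:7 N:1
  CH(C(CH3)3) → C:5 H:10
  CH(CH2CH2CH3) → C:4 H:8
  CH3 → C:1 H:3
Element totals:
  C: 16
  H: 35
  N: 1
Molecular formula: C16H35N.
gcd of subscripts (16, 35, 1) = 1, so the empirical formula equals the molecular formula.

C16H35N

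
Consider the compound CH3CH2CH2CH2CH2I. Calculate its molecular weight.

Element totals:
  C: 5
  H: 11
  I: 1
Molecular formula: C5H11I.
  M = 5(12.011) + 11(1.008) + 126.904
    = 60.055 + 11.088 + 126.904 = 198.047

198.05 g/mol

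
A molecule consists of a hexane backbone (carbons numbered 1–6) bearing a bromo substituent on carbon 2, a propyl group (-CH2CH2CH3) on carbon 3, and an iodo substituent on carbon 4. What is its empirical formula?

Atom tally by fragment:
  CH3 → C:1 H:3
  CH(Br) → C:1 H:1 Br:1
  CH(CH2CH2CH3) → C:4 H:8
  CH(I) → C:1 H:1 I:1
  CH2 → C:1 H:2
  CH3 → C:1 H:3
Element totals:
  C: 9
  H: 18
  Br: 1
  I: 1
Molecular formula: C9H18BrI.
gcd of subscripts (1, 9, 18, 1) = 1, so the empirical formula equals the molecular formula.

C9H18BrI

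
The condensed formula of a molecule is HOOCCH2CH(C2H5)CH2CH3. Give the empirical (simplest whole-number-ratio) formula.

Atom tally by fragment:
  HOOCCH2 → C:2 H:3 O:2
  CH(C2H5) → C:3 H:6
  CH2 → C:1 H:2
  CH3 → C:1 H:3
Element totals:
  C: 7
  H: 14
  O: 2
Molecular formula: C7H14O2.
gcd of subscripts (7, 14, 2) = 1, so the empirical formula equals the molecular formula.

C7H14O2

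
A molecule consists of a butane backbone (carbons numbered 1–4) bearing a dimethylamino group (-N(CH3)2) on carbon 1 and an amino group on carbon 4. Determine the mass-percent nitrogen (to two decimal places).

Atom tally by fragment:
  (CH3)2NCH2 → C:3 H:8 N:1
  CH2 → C:1 H:2
  CH2 → C:1 H:2
  CH2NH2 → C:1 H:4 N:1
Element totals:
  C: 6
  H: 16
  N: 2
Molecular formula: C6H16N2.
Molar mass = 116.208 g/mol.
Mass from N: 2 × 14.007 = 28.014 g/mol.
%N = 28.014 / 116.208 × 100 = 24.11%.

24.11%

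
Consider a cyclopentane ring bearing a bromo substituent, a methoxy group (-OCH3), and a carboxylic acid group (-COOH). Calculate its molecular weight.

223.07 g/mol

Atom tally by fragment:
  cyclopentane ring core → C:5 H:10
  (− 3 ring H displaced by substituents)
  + Br → Br:1
  + OCH3 → C:1 H:3 O:1
  + COOH → C:1 H:1 O:2
Element totals:
  C: 7
  H: 11
  Br: 1
  O: 3
Molecular formula: C7H11BrO3.
  M = 7(12.011) + 11(1.008) + 79.904 + 3(15.999)
    = 84.077 + 11.088 + 79.904 + 47.997 = 223.066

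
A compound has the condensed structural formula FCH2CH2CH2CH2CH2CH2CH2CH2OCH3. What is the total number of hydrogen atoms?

19

Atom tally by fragment:
  FCH2 → C:1 H:2 F:1
  CH2 → C:1 H:2
  CH2 → C:1 H:2
  CH2 → C:1 H:2
  CH2 → C:1 H:2
  CH2 → C:1 H:2
  CH2 → C:1 H:2
  CH2OCH3 → C:2 H:5 O:1
Element totals:
  C: 9
  H: 19
  F: 1
  O: 1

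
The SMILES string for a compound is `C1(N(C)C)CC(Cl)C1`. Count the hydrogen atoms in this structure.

12

Atom tally by fragment:
  cyclobutane ring core → C:4 H:8
  (− 2 ring H displaced by substituents)
  + N(CH3)2 → N:1 C:2 H:6
  + Cl → Cl:1
Element totals:
  C: 6
  H: 12
  Cl: 1
  N: 1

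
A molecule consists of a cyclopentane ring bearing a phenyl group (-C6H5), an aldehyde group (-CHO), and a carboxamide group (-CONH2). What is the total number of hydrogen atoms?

15

Atom tally by fragment:
  cyclopentane ring core → C:5 H:10
  (− 3 ring H displaced by substituents)
  + C6H5 → C:6 H:5
  + CHO → C:1 H:1 O:1
  + CONH2 → C:1 H:2 O:1 N:1
Element totals:
  C: 13
  H: 15
  N: 1
  O: 2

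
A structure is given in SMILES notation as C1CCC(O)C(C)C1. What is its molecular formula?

C7H14O

Atom tally by fragment:
  cyclohexane ring core → C:6 H:12
  (− 2 ring H displaced by substituents)
  + OH → O:1 H:1
  + CH3 → C:1 H:3
Element totals:
  C: 7
  H: 14
  O: 1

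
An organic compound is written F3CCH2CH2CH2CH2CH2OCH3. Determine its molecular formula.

C7H13F3O

Element totals:
  C: 7
  H: 13
  F: 3
  O: 1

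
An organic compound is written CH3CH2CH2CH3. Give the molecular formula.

C4H10

Atom tally by fragment:
  CH3 → C:1 H:3
  CH2 → C:1 H:2
  CH2 → C:1 H:2
  CH3 → C:1 H:3
Element totals:
  C: 4
  H: 10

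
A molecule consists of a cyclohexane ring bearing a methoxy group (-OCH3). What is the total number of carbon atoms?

Atom tally by fragment:
  cyclohexane ring core → C:6 H:12
  (− 1 ring H displaced by substituents)
  + OCH3 → C:1 H:3 O:1
Element totals:
  C: 7
  H: 14
  O: 1

7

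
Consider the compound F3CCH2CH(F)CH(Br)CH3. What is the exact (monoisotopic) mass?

221.9667

Atom tally by fragment:
  F3CCH2 → C:2 H:2 F:3
  CH(F) → C:1 H:1 F:1
  CH(Br) → C:1 H:1 Br:1
  CH3 → C:1 H:3
Element totals:
  C: 5
  H: 7
  Br: 1
  F: 4
Molecular formula: C5H7BrF4.
  M = 5(12.0) + 7(1.007825) + 78.918338 + 4(18.998403)
    = 60.000000 + 7.054775 + 78.918338 + 75.993612 = 221.966725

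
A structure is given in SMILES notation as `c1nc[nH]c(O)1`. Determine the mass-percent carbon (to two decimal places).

Atom tally by fragment:
  imidazole ring core → C:3 H:4 N:2
  (− 1 ring H displaced by substituents)
  + OH → O:1 H:1
Element totals:
  C: 3
  H: 4
  N: 2
  O: 1
Molecular formula: C3H4N2O.
Molar mass = 84.078 g/mol.
Mass from C: 3 × 12.011 = 36.033 g/mol.
%C = 36.033 / 84.078 × 100 = 42.86%.

42.86%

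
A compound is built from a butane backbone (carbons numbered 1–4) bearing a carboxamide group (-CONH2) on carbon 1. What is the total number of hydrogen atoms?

11

Atom tally by fragment:
  H2NOCCH2 → C:2 H:4 O:1 N:1
  CH2 → C:1 H:2
  CH2 → C:1 H:2
  CH3 → C:1 H:3
Element totals:
  C: 5
  H: 11
  N: 1
  O: 1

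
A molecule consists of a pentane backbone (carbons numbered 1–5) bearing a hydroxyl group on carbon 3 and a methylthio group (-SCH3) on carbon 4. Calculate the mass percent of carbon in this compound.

Atom tally by fragment:
  CH3 → C:1 H:3
  CH2 → C:1 H:2
  CH(OH) → C:1 H:2 O:1
  CH(SCH3) → C:2 H:4 S:1
  CH3 → C:1 H:3
Element totals:
  C: 6
  H: 14
  O: 1
  S: 1
Molecular formula: C6H14OS.
Molar mass = 134.237 g/mol.
Mass from C: 6 × 12.011 = 72.066 g/mol.
%C = 72.066 / 134.237 × 100 = 53.69%.

53.69%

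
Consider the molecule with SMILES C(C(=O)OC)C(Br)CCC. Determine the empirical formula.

Atom tally by fragment:
  CH3OOCCH2 → C:3 H:5 O:2
  CH(Br) → C:1 H:1 Br:1
  CH2 → C:1 H:2
  CH2 → C:1 H:2
  CH3 → C:1 H:3
Element totals:
  C: 7
  H: 13
  Br: 1
  O: 2
Molecular formula: C7H13BrO2.
gcd of subscripts (1, 7, 13, 2) = 1, so the empirical formula equals the molecular formula.

C7H13BrO2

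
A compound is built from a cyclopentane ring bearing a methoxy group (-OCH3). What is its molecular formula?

Atom tally by fragment:
  cyclopentane ring core → C:5 H:10
  (− 1 ring H displaced by substituents)
  + OCH3 → C:1 H:3 O:1
Element totals:
  C: 6
  H: 12
  O: 1

C6H12O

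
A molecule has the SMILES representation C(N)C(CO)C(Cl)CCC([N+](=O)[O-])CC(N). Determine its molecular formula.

Atom tally by fragment:
  H2NCH2 → C:1 H:4 N:1
  CH(CH2OH) → C:2 H:4 O:1
  CH(Cl) → C:1 H:1 Cl:1
  CH2 → C:1 H:2
  CH2 → C:1 H:2
  CH(NO2) → C:1 H:1 N:1 O:2
  CH2 → C:1 H:2
  CH2NH2 → C:1 H:4 N:1
Element totals:
  C: 9
  H: 20
  Cl: 1
  N: 3
  O: 3

C9H20ClN3O3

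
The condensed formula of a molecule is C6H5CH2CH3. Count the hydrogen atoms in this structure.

Element totals:
  C: 8
  H: 10

10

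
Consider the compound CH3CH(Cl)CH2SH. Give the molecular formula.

Atom tally by fragment:
  CH3 → C:1 H:3
  CH(Cl) → C:1 H:1 Cl:1
  CH2SH → C:1 H:3 S:1
Element totals:
  C: 3
  H: 7
  Cl: 1
  S: 1

C3H7ClS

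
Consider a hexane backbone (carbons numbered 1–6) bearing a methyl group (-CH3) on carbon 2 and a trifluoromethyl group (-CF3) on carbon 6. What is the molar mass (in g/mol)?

168.20 g/mol

Atom tally by fragment:
  CH3 → C:1 H:3
  CH(CH3) → C:2 H:4
  CH2 → C:1 H:2
  CH2 → C:1 H:2
  CH2 → C:1 H:2
  CH2CF3 → C:2 H:2 F:3
Element totals:
  C: 8
  H: 15
  F: 3
Molecular formula: C8H15F3.
  M = 8(12.011) + 15(1.008) + 3(18.998)
    = 96.088 + 15.120 + 56.994 = 168.202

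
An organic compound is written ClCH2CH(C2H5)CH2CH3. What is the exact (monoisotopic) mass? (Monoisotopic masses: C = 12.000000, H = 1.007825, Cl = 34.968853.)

Element totals:
  C: 6
  H: 13
  Cl: 1
Molecular formula: C6H13Cl.
  M = 6(12.0) + 13(1.007825) + 34.968853
    = 72.000000 + 13.101725 + 34.968853 = 120.070578

120.0706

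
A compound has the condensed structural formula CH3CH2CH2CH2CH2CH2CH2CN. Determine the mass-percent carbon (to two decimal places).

Atom tally by fragment:
  CH3 → C:1 H:3
  CH2 → C:1 H:2
  CH2 → C:1 H:2
  CH2 → C:1 H:2
  CH2 → C:1 H:2
  CH2 → C:1 H:2
  CH2CN → C:2 H:2 N:1
Element totals:
  C: 8
  H: 15
  N: 1
Molecular formula: C8H15N.
Molar mass = 125.215 g/mol.
Mass from C: 8 × 12.011 = 96.088 g/mol.
%C = 96.088 / 125.215 × 100 = 76.74%.

76.74%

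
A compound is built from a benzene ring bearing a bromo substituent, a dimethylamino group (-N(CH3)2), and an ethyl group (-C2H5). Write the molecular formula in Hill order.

Atom tally by fragment:
  benzene ring core → C:6 H:6
  (− 3 ring H displaced by substituents)
  + Br → Br:1
  + N(CH3)2 → N:1 C:2 H:6
  + C2H5 → C:2 H:5
Element totals:
  C: 10
  H: 14
  Br: 1
  N: 1

C10H14BrN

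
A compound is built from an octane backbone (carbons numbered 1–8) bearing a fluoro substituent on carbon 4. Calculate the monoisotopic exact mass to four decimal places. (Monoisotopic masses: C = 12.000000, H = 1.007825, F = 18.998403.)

132.1314

Atom tally by fragment:
  CH3 → C:1 H:3
  CH2 → C:1 H:2
  CH2 → C:1 H:2
  CH(F) → C:1 H:1 F:1
  CH2 → C:1 H:2
  CH2 → C:1 H:2
  CH2 → C:1 H:2
  CH3 → C:1 H:3
Element totals:
  C: 8
  H: 17
  F: 1
Molecular formula: C8H17F.
  M = 8(12.0) + 17(1.007825) + 18.998403
    = 96.000000 + 17.133025 + 18.998403 = 132.131428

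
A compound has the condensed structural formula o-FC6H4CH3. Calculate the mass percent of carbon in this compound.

Element totals:
  C: 7
  H: 7
  F: 1
Molecular formula: C7H7F.
Molar mass = 110.131 g/mol.
Mass from C: 7 × 12.011 = 84.077 g/mol.
%C = 84.077 / 110.131 × 100 = 76.34%.

76.34%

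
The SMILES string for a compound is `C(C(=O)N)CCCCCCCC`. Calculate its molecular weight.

Atom tally by fragment:
  H2NOCCH2 → C:2 H:4 O:1 N:1
  CH2 → C:1 H:2
  CH2 → C:1 H:2
  CH2 → C:1 H:2
  CH2 → C:1 H:2
  CH2 → C:1 H:2
  CH2 → C:1 H:2
  CH2 → C:1 H:2
  CH3 → C:1 H:3
Element totals:
  C: 10
  H: 21
  N: 1
  O: 1
Molecular formula: C10H21NO.
  M = 10(12.011) + 21(1.008) + 14.007 + 15.999
    = 120.110 + 21.168 + 14.007 + 15.999 = 171.284

171.28 g/mol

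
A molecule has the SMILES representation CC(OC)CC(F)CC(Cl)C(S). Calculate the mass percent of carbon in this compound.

Atom tally by fragment:
  CH3 → C:1 H:3
  CH(OCH3) → C:2 H:4 O:1
  CH2 → C:1 H:2
  CH(F) → C:1 H:1 F:1
  CH2 → C:1 H:2
  CH(Cl) → C:1 H:1 Cl:1
  CH2SH → C:1 H:3 S:1
Element totals:
  C: 8
  H: 16
  Cl: 1
  F: 1
  O: 1
  S: 1
Molecular formula: C8H16ClFOS.
Molar mass = 214.723 g/mol.
Mass from C: 8 × 12.011 = 96.088 g/mol.
%C = 96.088 / 214.723 × 100 = 44.75%.

44.75%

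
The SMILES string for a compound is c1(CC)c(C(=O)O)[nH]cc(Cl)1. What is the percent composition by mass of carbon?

48.43%

Atom tally by fragment:
  pyrrole ring core → C:4 H:5 N:1
  (− 3 ring H displaced by substituents)
  + C2H5 → C:2 H:5
  + COOH → C:1 H:1 O:2
  + Cl → Cl:1
Element totals:
  C: 7
  H: 8
  Cl: 1
  N: 1
  O: 2
Molecular formula: C7H8ClNO2.
Molar mass = 173.596 g/mol.
Mass from C: 7 × 12.011 = 84.077 g/mol.
%C = 84.077 / 173.596 × 100 = 48.43%.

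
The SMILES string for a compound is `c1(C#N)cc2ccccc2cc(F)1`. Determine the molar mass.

171.17 g/mol

Atom tally by fragment:
  naphthalene ring system core → C:10 H:8
  (− 2 ring H displaced by substituents)
  + CN → C:1 N:1
  + F → F:1
Element totals:
  C: 11
  H: 6
  F: 1
  N: 1
Molecular formula: C11H6FN.
  M = 11(12.011) + 6(1.008) + 18.998 + 14.007
    = 132.121 + 6.048 + 18.998 + 14.007 = 171.174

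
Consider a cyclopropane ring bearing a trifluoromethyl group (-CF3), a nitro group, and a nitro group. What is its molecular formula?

Atom tally by fragment:
  cyclopropane ring core → C:3 H:6
  (− 3 ring H displaced by substituents)
  + CF3 → C:1 F:3
  + NO2 → N:1 O:2
  + NO2 → N:1 O:2
Element totals:
  C: 4
  H: 3
  F: 3
  N: 2
  O: 4

C4H3F3N2O4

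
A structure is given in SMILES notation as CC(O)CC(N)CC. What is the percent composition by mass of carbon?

61.49%

Atom tally by fragment:
  CH3 → C:1 H:3
  CH(OH) → C:1 H:2 O:1
  CH2 → C:1 H:2
  CH(NH2) → C:1 H:3 N:1
  CH2 → C:1 H:2
  CH3 → C:1 H:3
Element totals:
  C: 6
  H: 15
  N: 1
  O: 1
Molecular formula: C6H15NO.
Molar mass = 117.192 g/mol.
Mass from C: 6 × 12.011 = 72.066 g/mol.
%C = 72.066 / 117.192 × 100 = 61.49%.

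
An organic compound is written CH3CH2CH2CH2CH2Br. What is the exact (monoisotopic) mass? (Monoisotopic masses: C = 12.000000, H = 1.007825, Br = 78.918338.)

150.0044

Atom tally by fragment:
  CH3 → C:1 H:3
  CH2 → C:1 H:2
  CH2 → C:1 H:2
  CH2 → C:1 H:2
  CH2Br → C:1 H:2 Br:1
Element totals:
  C: 5
  H: 11
  Br: 1
Molecular formula: C5H11Br.
  M = 5(12.0) + 11(1.007825) + 78.918338
    = 60.000000 + 11.086075 + 78.918338 = 150.004413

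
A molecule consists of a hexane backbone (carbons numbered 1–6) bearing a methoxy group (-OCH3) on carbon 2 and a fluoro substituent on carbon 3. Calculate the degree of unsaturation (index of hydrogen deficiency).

0

Atom tally by fragment:
  CH3 → C:1 H:3
  CH(OCH3) → C:2 H:4 O:1
  CH(F) → C:1 H:1 F:1
  CH2 → C:1 H:2
  CH2 → C:1 H:2
  CH3 → C:1 H:3
Element totals:
  C: 7
  H: 15
  F: 1
  O: 1
Molecular formula: C7H15FO.
DoU = (2C + 2 + N − H − X) / 2 = (2·7 + 2 + 0 − 15 − 1) / 2 = 0.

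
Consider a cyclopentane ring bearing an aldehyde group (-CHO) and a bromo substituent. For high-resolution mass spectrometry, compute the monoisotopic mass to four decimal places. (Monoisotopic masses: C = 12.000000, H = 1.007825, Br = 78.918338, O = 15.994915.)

Atom tally by fragment:
  cyclopentane ring core → C:5 H:10
  (− 2 ring H displaced by substituents)
  + CHO → C:1 H:1 O:1
  + Br → Br:1
Element totals:
  C: 6
  H: 9
  Br: 1
  O: 1
Molecular formula: C6H9BrO.
  M = 6(12.0) + 9(1.007825) + 78.918338 + 15.994915
    = 72.000000 + 9.070425 + 78.918338 + 15.994915 = 175.983678

175.9837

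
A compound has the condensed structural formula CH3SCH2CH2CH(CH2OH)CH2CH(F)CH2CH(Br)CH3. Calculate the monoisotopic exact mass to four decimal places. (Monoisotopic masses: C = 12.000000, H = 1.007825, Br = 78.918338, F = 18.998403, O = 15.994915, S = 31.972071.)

286.0402

Element totals:
  C: 10
  H: 20
  Br: 1
  F: 1
  O: 1
  S: 1
Molecular formula: C10H20BrFOS.
  M = 10(12.0) + 20(1.007825) + 78.918338 + 18.998403 + 15.994915 + 31.972071
    = 120.000000 + 20.156500 + 78.918338 + 18.998403 + 15.994915 + 31.972071 = 286.040227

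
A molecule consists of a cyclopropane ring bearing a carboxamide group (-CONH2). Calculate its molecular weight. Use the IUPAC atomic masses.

85.11 g/mol

Atom tally by fragment:
  cyclopropane ring core → C:3 H:6
  (− 1 ring H displaced by substituents)
  + CONH2 → C:1 H:2 O:1 N:1
Element totals:
  C: 4
  H: 7
  N: 1
  O: 1
Molecular formula: C4H7NO.
  M = 4(12.011) + 7(1.008) + 14.007 + 15.999
    = 48.044 + 7.056 + 14.007 + 15.999 = 85.106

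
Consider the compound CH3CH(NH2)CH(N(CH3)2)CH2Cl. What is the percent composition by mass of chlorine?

23.53%

Atom tally by fragment:
  CH3 → C:1 H:3
  CH(NH2) → C:1 H:3 N:1
  CH(N(CH3)2) → C:3 H:7 N:1
  CH2Cl → C:1 H:2 Cl:1
Element totals:
  C: 6
  H: 15
  Cl: 1
  N: 2
Molecular formula: C6H15ClN2.
Molar mass = 150.650 g/mol.
Mass from Cl: 1 × 35.45 = 35.450 g/mol.
%Cl = 35.450 / 150.650 × 100 = 23.53%.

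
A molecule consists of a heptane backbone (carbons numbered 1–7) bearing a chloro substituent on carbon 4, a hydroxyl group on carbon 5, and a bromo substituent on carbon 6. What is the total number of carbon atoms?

Atom tally by fragment:
  CH3 → C:1 H:3
  CH2 → C:1 H:2
  CH2 → C:1 H:2
  CH(Cl) → C:1 H:1 Cl:1
  CH(OH) → C:1 H:2 O:1
  CH(Br) → C:1 H:1 Br:1
  CH3 → C:1 H:3
Element totals:
  C: 7
  H: 14
  Br: 1
  Cl: 1
  O: 1

7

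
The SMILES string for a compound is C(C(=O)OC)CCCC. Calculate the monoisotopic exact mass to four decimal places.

Atom tally by fragment:
  CH3OOCCH2 → C:3 H:5 O:2
  CH2 → C:1 H:2
  CH2 → C:1 H:2
  CH2 → C:1 H:2
  CH3 → C:1 H:3
Element totals:
  C: 7
  H: 14
  O: 2
Molecular formula: C7H14O2.
  M = 7(12.0) + 14(1.007825) + 2(15.994915)
    = 84.000000 + 14.109550 + 31.989830 = 130.099380

130.0994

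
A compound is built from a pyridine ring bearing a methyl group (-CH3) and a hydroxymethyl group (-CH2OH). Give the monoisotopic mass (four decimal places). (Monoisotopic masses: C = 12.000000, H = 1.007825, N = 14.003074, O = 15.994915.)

Atom tally by fragment:
  pyridine ring core → C:5 H:5 N:1
  (− 2 ring H displaced by substituents)
  + CH3 → C:1 H:3
  + CH2OH → C:1 H:3 O:1
Element totals:
  C: 7
  H: 9
  N: 1
  O: 1
Molecular formula: C7H9NO.
  M = 7(12.0) + 9(1.007825) + 14.003074 + 15.994915
    = 84.000000 + 9.070425 + 14.003074 + 15.994915 = 123.068414

123.0684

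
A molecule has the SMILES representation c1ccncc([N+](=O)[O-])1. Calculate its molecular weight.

Atom tally by fragment:
  pyridine ring core → C:5 H:5 N:1
  (− 1 ring H displaced by substituents)
  + NO2 → N:1 O:2
Element totals:
  C: 5
  H: 4
  N: 2
  O: 2
Molecular formula: C5H4N2O2.
  M = 5(12.011) + 4(1.008) + 2(14.007) + 2(15.999)
    = 60.055 + 4.032 + 28.014 + 31.998 = 124.099

124.10 g/mol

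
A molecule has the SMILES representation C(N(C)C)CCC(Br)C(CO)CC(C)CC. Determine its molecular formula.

Atom tally by fragment:
  (CH3)2NCH2 → C:3 H:8 N:1
  CH2 → C:1 H:2
  CH2 → C:1 H:2
  CH(Br) → C:1 H:1 Br:1
  CH(CH2OH) → C:2 H:4 O:1
  CH2 → C:1 H:2
  CH(CH3) → C:2 H:4
  CH2 → C:1 H:2
  CH3 → C:1 H:3
Element totals:
  C: 13
  H: 28
  Br: 1
  N: 1
  O: 1

C13H28BrNO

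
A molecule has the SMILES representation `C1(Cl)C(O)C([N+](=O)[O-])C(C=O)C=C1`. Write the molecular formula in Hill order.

C7H8ClNO4

Atom tally by fragment:
  cyclohexene ring core → C:6 H:10
  (− 4 ring H displaced by substituents)
  + Cl → Cl:1
  + OH → O:1 H:1
  + NO2 → N:1 O:2
  + CHO → C:1 H:1 O:1
Element totals:
  C: 7
  H: 8
  Cl: 1
  N: 1
  O: 4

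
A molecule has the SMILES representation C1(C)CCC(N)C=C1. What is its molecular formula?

C7H13N

Atom tally by fragment:
  cyclohexene ring core → C:6 H:10
  (− 2 ring H displaced by substituents)
  + CH3 → C:1 H:3
  + NH2 → N:1 H:2
Element totals:
  C: 7
  H: 13
  N: 1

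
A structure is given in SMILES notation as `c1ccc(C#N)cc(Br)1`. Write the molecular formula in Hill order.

C7H4BrN

Atom tally by fragment:
  benzene ring core → C:6 H:6
  (− 2 ring H displaced by substituents)
  + CN → C:1 N:1
  + Br → Br:1
Element totals:
  C: 7
  H: 4
  Br: 1
  N: 1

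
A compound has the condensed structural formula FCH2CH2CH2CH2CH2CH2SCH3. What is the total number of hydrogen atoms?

Atom tally by fragment:
  FCH2 → C:1 H:2 F:1
  CH2 → C:1 H:2
  CH2 → C:1 H:2
  CH2 → C:1 H:2
  CH2 → C:1 H:2
  CH2SCH3 → C:2 H:5 S:1
Element totals:
  C: 7
  H: 15
  F: 1
  S: 1

15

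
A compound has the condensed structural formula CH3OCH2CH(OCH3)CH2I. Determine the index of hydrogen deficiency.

Element totals:
  C: 5
  H: 11
  I: 1
  O: 2
Molecular formula: C5H11IO2.
DoU = (2C + 2 + N − H − X) / 2 = (2·5 + 2 + 0 − 11 − 1) / 2 = 0.

0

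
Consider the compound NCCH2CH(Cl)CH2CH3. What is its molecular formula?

Atom tally by fragment:
  NCCH2 → C:2 H:2 N:1
  CH(Cl) → C:1 H:1 Cl:1
  CH2 → C:1 H:2
  CH3 → C:1 H:3
Element totals:
  C: 5
  H: 8
  Cl: 1
  N: 1

C5H8ClN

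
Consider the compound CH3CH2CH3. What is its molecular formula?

Atom tally by fragment:
  CH3 → C:1 H:3
  CH2 → C:1 H:2
  CH3 → C:1 H:3
Element totals:
  C: 3
  H: 8

C3H8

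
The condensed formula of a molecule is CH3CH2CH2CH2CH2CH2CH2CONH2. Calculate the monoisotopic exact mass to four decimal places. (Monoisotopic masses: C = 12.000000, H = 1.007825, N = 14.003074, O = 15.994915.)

Atom tally by fragment:
  CH3 → C:1 H:3
  CH2 → C:1 H:2
  CH2 → C:1 H:2
  CH2 → C:1 H:2
  CH2 → C:1 H:2
  CH2 → C:1 H:2
  CH2CONH2 → C:2 H:4 O:1 N:1
Element totals:
  C: 8
  H: 17
  N: 1
  O: 1
Molecular formula: C8H17NO.
  M = 8(12.0) + 17(1.007825) + 14.003074 + 15.994915
    = 96.000000 + 17.133025 + 14.003074 + 15.994915 = 143.131014

143.1310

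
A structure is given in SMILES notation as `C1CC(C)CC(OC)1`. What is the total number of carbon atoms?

Atom tally by fragment:
  cyclopentane ring core → C:5 H:10
  (− 2 ring H displaced by substituents)
  + CH3 → C:1 H:3
  + OCH3 → C:1 H:3 O:1
Element totals:
  C: 7
  H: 14
  O: 1

7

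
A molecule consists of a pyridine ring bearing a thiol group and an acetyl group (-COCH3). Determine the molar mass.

Atom tally by fragment:
  pyridine ring core → C:5 H:5 N:1
  (− 2 ring H displaced by substituents)
  + SH → S:1 H:1
  + COCH3 → C:2 H:3 O:1
Element totals:
  C: 7
  H: 7
  N: 1
  O: 1
  S: 1
Molecular formula: C7H7NOS.
  M = 7(12.011) + 7(1.008) + 14.007 + 15.999 + 32.06
    = 84.077 + 7.056 + 14.007 + 15.999 + 32.060 = 153.199

153.20 g/mol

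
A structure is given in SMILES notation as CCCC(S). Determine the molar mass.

Atom tally by fragment:
  CH3 → C:1 H:3
  CH2 → C:1 H:2
  CH2 → C:1 H:2
  CH2SH → C:1 H:3 S:1
Element totals:
  C: 4
  H: 10
  S: 1
Molecular formula: C4H10S.
  M = 4(12.011) + 10(1.008) + 32.06
    = 48.044 + 10.080 + 32.060 = 90.184

90.18 g/mol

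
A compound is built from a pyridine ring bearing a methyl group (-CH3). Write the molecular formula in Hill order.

Atom tally by fragment:
  pyridine ring core → C:5 H:5 N:1
  (− 1 ring H displaced by substituents)
  + CH3 → C:1 H:3
Element totals:
  C: 6
  H: 7
  N: 1

C6H7N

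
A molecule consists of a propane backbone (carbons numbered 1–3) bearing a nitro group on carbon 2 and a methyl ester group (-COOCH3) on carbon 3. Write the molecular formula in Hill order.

Atom tally by fragment:
  CH3 → C:1 H:3
  CH(NO2) → C:1 H:1 N:1 O:2
  CH2COOCH3 → C:3 H:5 O:2
Element totals:
  C: 5
  H: 9
  N: 1
  O: 4

C5H9NO4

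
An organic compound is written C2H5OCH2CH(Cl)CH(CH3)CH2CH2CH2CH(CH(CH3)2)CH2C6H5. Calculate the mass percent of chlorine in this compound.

Atom tally by fragment:
  C2H5OCH2 → C:3 H:7 O:1
  CH(Cl) → C:1 H:1 Cl:1
  CH(CH3) → C:2 H:4
  CH2 → C:1 H:2
  CH2 → C:1 H:2
  CH2 → C:1 H:2
  CH(CH(CH3)2) → C:4 H:8
  CH2C6H5 → C:7 H:7
Element totals:
  C: 20
  H: 33
  Cl: 1
  O: 1
Molecular formula: C20H33ClO.
Molar mass = 324.933 g/mol.
Mass from Cl: 1 × 35.45 = 35.450 g/mol.
%Cl = 35.450 / 324.933 × 100 = 10.91%.

10.91%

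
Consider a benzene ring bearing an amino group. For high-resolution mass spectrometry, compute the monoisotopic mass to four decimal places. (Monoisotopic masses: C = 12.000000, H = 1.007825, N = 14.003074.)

Atom tally by fragment:
  benzene ring core → C:6 H:6
  (− 1 ring H displaced by substituents)
  + NH2 → N:1 H:2
Element totals:
  C: 6
  H: 7
  N: 1
Molecular formula: C6H7N.
  M = 6(12.0) + 7(1.007825) + 14.003074
    = 72.000000 + 7.054775 + 14.003074 = 93.057849

93.0578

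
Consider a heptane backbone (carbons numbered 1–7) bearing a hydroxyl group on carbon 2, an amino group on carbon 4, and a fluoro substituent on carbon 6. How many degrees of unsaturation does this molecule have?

Atom tally by fragment:
  CH3 → C:1 H:3
  CH(OH) → C:1 H:2 O:1
  CH2 → C:1 H:2
  CH(NH2) → C:1 H:3 N:1
  CH2 → C:1 H:2
  CH(F) → C:1 H:1 F:1
  CH3 → C:1 H:3
Element totals:
  C: 7
  H: 16
  F: 1
  N: 1
  O: 1
Molecular formula: C7H16FNO.
DoU = (2C + 2 + N − H − X) / 2 = (2·7 + 2 + 1 − 16 − 1) / 2 = 0.

0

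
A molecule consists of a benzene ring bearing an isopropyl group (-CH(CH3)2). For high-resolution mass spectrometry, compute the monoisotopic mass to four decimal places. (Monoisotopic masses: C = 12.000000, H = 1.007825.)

120.0939

Atom tally by fragment:
  benzene ring core → C:6 H:6
  (− 1 ring H displaced by substituents)
  + CH(CH3)2 → C:3 H:7
Element totals:
  C: 9
  H: 12
Molecular formula: C9H12.
  M = 9(12.0) + 12(1.007825)
    = 108.000000 + 12.093900 = 120.093900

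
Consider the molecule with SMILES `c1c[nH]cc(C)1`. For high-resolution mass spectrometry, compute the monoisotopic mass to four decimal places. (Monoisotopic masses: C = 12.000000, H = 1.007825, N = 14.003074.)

Atom tally by fragment:
  pyrrole ring core → C:4 H:5 N:1
  (− 1 ring H displaced by substituents)
  + CH3 → C:1 H:3
Element totals:
  C: 5
  H: 7
  N: 1
Molecular formula: C5H7N.
  M = 5(12.0) + 7(1.007825) + 14.003074
    = 60.000000 + 7.054775 + 14.003074 = 81.057849

81.0578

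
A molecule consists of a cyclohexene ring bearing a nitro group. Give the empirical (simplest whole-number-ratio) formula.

C6H9NO2

Atom tally by fragment:
  cyclohexene ring core → C:6 H:10
  (− 1 ring H displaced by substituents)
  + NO2 → N:1 O:2
Element totals:
  C: 6
  H: 9
  N: 1
  O: 2
Molecular formula: C6H9NO2.
gcd of subscripts (6, 9, 1, 2) = 1, so the empirical formula equals the molecular formula.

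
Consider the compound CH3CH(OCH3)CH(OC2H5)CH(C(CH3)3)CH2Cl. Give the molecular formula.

C12H25ClO2

Atom tally by fragment:
  CH3 → C:1 H:3
  CH(OCH3) → C:2 H:4 O:1
  CH(OC2H5) → C:3 H:6 O:1
  CH(C(CH3)3) → C:5 H:10
  CH2Cl → C:1 H:2 Cl:1
Element totals:
  C: 12
  H: 25
  Cl: 1
  O: 2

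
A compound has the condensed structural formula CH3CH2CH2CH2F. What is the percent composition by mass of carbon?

Atom tally by fragment:
  CH3 → C:1 H:3
  CH2 → C:1 H:2
  CH2 → C:1 H:2
  CH2F → C:1 H:2 F:1
Element totals:
  C: 4
  H: 9
  F: 1
Molecular formula: C4H9F.
Molar mass = 76.114 g/mol.
Mass from C: 4 × 12.011 = 48.044 g/mol.
%C = 48.044 / 76.114 × 100 = 63.12%.

63.12%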